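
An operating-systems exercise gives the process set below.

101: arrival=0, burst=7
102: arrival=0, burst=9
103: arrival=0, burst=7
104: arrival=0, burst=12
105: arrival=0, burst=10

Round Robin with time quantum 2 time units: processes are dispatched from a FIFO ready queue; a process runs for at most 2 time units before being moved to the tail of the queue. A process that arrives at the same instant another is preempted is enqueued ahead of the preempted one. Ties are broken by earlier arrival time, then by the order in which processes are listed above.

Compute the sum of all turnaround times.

192

Schedule: | 101 0-2 | 102 2-4 | 103 4-6 | 104 6-8 | 105 8-10 | 101 10-12 | 102 12-14 | 103 14-16 | 104 16-18 | 105 18-20 | 101 20-22 | 102 22-24 | 103 24-26 | 104 26-28 | 105 28-30 | 101 30-31 | 102 31-33 | 103 33-34 | 104 34-36 | 105 36-38 | 102 38-39 | 104 39-41 | 105 41-43 | 104 43-45 |
Completion: 101=31  102=39  103=34  104=45  105=43
Turnaround (C−A): 101=31  102=39  103=34  104=45  105=43
Turnaround = completion − arrival: 101=31, 102=39, 103=34, 104=45, 105=43
Total turnaround = 31 + 39 + 34 + 45 + 43 = 192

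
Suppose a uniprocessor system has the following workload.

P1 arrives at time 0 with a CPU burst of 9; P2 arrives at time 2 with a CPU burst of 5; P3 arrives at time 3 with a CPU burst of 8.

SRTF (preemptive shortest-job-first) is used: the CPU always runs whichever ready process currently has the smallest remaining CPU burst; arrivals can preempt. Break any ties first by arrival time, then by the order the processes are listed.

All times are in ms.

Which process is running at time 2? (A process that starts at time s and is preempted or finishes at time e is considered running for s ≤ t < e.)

Gantt: | P1 0-2 | P2 2-7 | P1 7-14 | P3 14-22 |
Completion: P1=14  P2=7  P3=22
Turnaround (C−A): P1=14  P2=5  P3=19

P2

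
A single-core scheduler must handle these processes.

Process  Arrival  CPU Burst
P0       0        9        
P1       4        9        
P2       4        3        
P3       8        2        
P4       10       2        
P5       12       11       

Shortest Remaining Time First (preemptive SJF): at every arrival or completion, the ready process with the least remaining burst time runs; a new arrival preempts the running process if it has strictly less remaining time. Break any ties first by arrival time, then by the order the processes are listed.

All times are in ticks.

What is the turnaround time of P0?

16

Schedule: | P0 0-4 | P2 4-7 | P0 7-8 | P3 8-10 | P4 10-12 | P0 12-16 | P1 16-25 | P5 25-36 |
Completion: P0=16  P1=25  P2=7  P3=10  P4=12  P5=36
Turnaround (C−A): P0=16  P1=21  P2=3  P3=2  P4=2  P5=24
Turnaround(P0) = completion − arrival = 16 − 0 = 16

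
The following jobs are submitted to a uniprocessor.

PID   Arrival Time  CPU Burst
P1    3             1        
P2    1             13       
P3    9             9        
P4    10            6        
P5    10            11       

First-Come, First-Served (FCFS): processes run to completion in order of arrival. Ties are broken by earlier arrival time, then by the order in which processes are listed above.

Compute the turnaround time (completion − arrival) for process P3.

Gantt: | idle 0-1 | P2 1-14 | P1 14-15 | P3 15-24 | P4 24-30 | P5 30-41 |
Completion: P1=15  P2=14  P3=24  P4=30  P5=41
Turnaround (C−A): P1=12  P2=13  P3=15  P4=20  P5=31
Turnaround(P3) = completion − arrival = 24 − 9 = 15

15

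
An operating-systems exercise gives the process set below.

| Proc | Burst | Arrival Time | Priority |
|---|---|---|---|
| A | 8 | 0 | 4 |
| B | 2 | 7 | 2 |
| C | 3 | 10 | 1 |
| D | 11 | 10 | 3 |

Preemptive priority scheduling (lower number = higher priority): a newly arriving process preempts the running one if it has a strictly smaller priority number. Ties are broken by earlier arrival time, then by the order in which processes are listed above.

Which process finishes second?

A

Timeline: | A 0-7 | B 7-9 | A 9-10 | C 10-13 | D 13-24 |
Completion: A=10  B=9  C=13  D=24
Turnaround (C−A): A=10  B=2  C=3  D=14
Finish order: B → A → C → D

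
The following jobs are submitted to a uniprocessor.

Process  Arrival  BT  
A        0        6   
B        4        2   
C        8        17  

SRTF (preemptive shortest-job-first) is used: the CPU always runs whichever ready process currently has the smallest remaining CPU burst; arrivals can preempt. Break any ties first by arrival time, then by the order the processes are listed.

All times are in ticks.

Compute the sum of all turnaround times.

27

Schedule: | A 0-6 | B 6-8 | C 8-25 |
Completion: A=6  B=8  C=25
Turnaround = completion − arrival: A=6, B=4, C=17
Total turnaround = 6 + 4 + 17 = 27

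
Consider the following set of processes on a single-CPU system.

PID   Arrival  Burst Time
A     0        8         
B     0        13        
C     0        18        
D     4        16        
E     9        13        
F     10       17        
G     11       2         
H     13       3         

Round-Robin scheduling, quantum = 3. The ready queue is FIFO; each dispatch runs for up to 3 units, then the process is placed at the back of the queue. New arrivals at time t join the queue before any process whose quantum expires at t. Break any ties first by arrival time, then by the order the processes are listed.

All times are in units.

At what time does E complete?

81

Schedule: | A 0-3 | B 3-6 | C 6-9 | A 9-12 | D 12-15 | B 15-18 | E 18-21 | C 21-24 | F 24-27 | G 27-29 | A 29-31 | H 31-34 | D 34-37 | B 37-40 | E 40-43 | C 43-46 | F 46-49 | D 49-52 | B 52-55 | E 55-58 | C 58-61 | F 61-64 | D 64-67 | B 67-68 | E 68-71 | C 71-74 | F 74-77 | D 77-80 | E 80-81 | C 81-84 | F 84-87 | D 87-88 | F 88-90 |
Completion: A=31  B=68  C=84  D=88  E=81  F=90  G=29  H=34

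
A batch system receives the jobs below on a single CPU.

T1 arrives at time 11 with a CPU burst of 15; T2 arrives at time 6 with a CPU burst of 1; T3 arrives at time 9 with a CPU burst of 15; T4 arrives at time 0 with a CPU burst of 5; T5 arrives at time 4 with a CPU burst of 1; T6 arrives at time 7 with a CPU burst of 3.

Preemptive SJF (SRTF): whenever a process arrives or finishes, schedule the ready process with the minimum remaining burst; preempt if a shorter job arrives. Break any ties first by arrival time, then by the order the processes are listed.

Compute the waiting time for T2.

Gantt: | T4 0-5 | T5 5-6 | T2 6-7 | T6 7-10 | T3 10-25 | T1 25-40 |
Completion: T1=40  T2=7  T3=25  T4=5  T5=6  T6=10
Turnaround (C−A): T1=29  T2=1  T3=16  T4=5  T5=2  T6=3
Waiting(T2) = turnaround − burst = 1 − 1 = 0

0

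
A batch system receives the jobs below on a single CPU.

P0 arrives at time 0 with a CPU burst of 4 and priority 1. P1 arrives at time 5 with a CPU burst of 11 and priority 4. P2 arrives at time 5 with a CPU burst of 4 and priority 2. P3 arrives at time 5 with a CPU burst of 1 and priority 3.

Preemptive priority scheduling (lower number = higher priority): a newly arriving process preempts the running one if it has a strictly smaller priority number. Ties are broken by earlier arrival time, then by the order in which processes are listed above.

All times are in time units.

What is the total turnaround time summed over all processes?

Timeline: | P0 0-4 | idle 4-5 | P2 5-9 | P3 9-10 | P1 10-21 |
Completion: P0=4  P1=21  P2=9  P3=10
Turnaround (C−A): P0=4  P1=16  P2=4  P3=5
Turnaround = completion − arrival: P0=4, P1=16, P2=4, P3=5
Total turnaround = 4 + 16 + 4 + 5 = 29

29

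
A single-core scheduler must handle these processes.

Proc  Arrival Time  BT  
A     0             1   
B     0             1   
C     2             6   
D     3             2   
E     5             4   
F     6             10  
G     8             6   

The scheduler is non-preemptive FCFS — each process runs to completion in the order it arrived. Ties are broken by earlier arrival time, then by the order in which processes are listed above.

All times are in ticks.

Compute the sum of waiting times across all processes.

Gantt: | A 0-1 | B 1-2 | C 2-8 | D 8-10 | E 10-14 | F 14-24 | G 24-30 |
Completion: A=1  B=2  C=8  D=10  E=14  F=24  G=30
Waiting = turnaround − burst: A=0, B=1, C=0, D=5, E=5, F=8, G=16
Total waiting = 0 + 1 + 0 + 5 + 5 + 8 + 16 = 35

35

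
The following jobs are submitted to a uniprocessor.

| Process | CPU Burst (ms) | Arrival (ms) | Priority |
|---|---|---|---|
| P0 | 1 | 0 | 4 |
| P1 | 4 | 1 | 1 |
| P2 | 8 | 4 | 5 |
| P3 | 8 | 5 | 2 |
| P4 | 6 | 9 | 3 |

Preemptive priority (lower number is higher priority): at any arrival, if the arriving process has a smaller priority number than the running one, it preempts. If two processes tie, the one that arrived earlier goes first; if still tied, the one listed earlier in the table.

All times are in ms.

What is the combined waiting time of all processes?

Timeline: | P0 0-1 | P1 1-5 | P3 5-13 | P4 13-19 | P2 19-27 |
Completion: P0=1  P1=5  P2=27  P3=13  P4=19
Waiting = turnaround − burst: P0=0, P1=0, P2=15, P3=0, P4=4
Total waiting = 0 + 0 + 15 + 0 + 4 = 19

19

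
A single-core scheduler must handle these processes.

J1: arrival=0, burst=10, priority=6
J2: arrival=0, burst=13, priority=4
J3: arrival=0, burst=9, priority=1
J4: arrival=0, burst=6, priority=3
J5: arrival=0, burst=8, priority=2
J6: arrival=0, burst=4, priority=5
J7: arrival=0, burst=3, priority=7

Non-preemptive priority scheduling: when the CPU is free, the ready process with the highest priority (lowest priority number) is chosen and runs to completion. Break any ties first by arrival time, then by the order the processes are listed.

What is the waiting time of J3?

0

Schedule: | J3 0-9 | J5 9-17 | J4 17-23 | J2 23-36 | J6 36-40 | J1 40-50 | J7 50-53 |
Completion: J1=50  J2=36  J3=9  J4=23  J5=17  J6=40  J7=53
Waiting(J3) = turnaround − burst = 9 − 9 = 0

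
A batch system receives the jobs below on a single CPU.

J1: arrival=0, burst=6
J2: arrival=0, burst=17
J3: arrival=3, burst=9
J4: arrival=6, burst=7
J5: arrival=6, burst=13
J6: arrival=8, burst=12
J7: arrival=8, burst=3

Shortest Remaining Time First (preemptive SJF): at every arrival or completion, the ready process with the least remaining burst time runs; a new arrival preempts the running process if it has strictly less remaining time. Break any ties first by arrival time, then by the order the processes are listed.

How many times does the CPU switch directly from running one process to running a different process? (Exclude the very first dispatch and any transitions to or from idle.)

Schedule: | J1 0-6 | J4 6-8 | J7 8-11 | J4 11-16 | J3 16-25 | J6 25-37 | J5 37-50 | J2 50-67 |
Completion: J1=6  J2=67  J3=25  J4=16  J5=50  J6=37  J7=11
Turnaround (C−A): J1=6  J2=67  J3=22  J4=10  J5=44  J6=29  J7=3

7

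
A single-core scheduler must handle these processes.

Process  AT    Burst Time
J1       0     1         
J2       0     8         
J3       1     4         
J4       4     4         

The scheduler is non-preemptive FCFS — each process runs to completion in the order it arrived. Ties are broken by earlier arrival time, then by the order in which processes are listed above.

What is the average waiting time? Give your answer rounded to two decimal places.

4.50

Schedule: | J1 0-1 | J2 1-9 | J3 9-13 | J4 13-17 |
Completion: J1=1  J2=9  J3=13  J4=17
Turnaround (C−A): J1=1  J2=9  J3=12  J4=13
Waiting times: J1=0, J2=1, J3=8, J4=9
Average waiting = (0+1+8+9) / 4 = 18/4 = 4.50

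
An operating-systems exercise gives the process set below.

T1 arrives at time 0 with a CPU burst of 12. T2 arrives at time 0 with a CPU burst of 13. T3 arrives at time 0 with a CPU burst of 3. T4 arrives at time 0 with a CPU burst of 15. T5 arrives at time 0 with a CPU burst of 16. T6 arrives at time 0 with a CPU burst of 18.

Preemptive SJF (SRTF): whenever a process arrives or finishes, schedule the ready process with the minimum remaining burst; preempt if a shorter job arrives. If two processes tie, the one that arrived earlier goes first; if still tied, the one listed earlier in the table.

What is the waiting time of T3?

0

Gantt: | T3 0-3 | T1 3-15 | T2 15-28 | T4 28-43 | T5 43-59 | T6 59-77 |
Completion: T1=15  T2=28  T3=3  T4=43  T5=59  T6=77
Turnaround (C−A): T1=15  T2=28  T3=3  T4=43  T5=59  T6=77
Waiting(T3) = turnaround − burst = 3 − 3 = 0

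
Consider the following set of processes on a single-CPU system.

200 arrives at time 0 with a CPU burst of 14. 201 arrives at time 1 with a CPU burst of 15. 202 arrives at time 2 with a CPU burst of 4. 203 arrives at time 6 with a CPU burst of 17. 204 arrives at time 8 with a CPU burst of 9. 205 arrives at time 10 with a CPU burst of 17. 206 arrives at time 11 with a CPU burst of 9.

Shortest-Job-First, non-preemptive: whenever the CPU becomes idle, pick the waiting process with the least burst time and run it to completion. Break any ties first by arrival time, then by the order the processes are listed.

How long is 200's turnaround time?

Gantt: | 200 0-14 | 202 14-18 | 204 18-27 | 206 27-36 | 201 36-51 | 203 51-68 | 205 68-85 |
Completion: 200=14  201=51  202=18  203=68  204=27  205=85  206=36
Turnaround(200) = completion − arrival = 14 − 0 = 14

14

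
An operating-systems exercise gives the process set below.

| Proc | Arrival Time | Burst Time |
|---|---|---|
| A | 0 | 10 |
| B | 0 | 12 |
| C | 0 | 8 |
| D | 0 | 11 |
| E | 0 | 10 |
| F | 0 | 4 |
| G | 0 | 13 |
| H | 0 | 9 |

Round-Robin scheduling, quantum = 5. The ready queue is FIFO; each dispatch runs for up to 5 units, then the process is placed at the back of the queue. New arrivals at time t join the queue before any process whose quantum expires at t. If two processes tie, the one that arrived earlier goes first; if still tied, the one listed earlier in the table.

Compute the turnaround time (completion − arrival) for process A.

Gantt: | A 0-5 | B 5-10 | C 10-15 | D 15-20 | E 20-25 | F 25-29 | G 29-34 | H 34-39 | A 39-44 | B 44-49 | C 49-52 | D 52-57 | E 57-62 | G 62-67 | H 67-71 | B 71-73 | D 73-74 | G 74-77 |
Completion: A=44  B=73  C=52  D=74  E=62  F=29  G=77  H=71
Turnaround(A) = completion − arrival = 44 − 0 = 44

44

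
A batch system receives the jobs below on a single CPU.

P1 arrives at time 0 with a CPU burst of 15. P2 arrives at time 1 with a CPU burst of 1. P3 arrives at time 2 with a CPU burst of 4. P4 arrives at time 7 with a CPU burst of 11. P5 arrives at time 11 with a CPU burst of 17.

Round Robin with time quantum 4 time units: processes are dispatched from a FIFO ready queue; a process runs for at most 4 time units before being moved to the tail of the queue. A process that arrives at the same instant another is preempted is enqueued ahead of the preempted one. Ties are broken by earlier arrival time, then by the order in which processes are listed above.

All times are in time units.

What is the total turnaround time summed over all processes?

116

Gantt: | P1 0-4 | P2 4-5 | P3 5-9 | P1 9-13 | P4 13-17 | P5 17-21 | P1 21-25 | P4 25-29 | P5 29-33 | P1 33-36 | P4 36-39 | P5 39-48 |
Completion: P1=36  P2=5  P3=9  P4=39  P5=48
Turnaround (C−A): P1=36  P2=4  P3=7  P4=32  P5=37
Turnaround = completion − arrival: P1=36, P2=4, P3=7, P4=32, P5=37
Total turnaround = 36 + 4 + 7 + 32 + 37 = 116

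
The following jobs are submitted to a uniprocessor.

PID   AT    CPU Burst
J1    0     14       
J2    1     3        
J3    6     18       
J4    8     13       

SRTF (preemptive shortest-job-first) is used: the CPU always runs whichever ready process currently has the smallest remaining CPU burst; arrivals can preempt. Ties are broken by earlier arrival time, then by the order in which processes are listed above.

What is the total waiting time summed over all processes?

Timeline: | J1 0-1 | J2 1-4 | J1 4-17 | J4 17-30 | J3 30-48 |
Completion: J1=17  J2=4  J3=48  J4=30
Turnaround (C−A): J1=17  J2=3  J3=42  J4=22
Waiting = turnaround − burst: J1=3, J2=0, J3=24, J4=9
Total waiting = 3 + 0 + 24 + 9 = 36

36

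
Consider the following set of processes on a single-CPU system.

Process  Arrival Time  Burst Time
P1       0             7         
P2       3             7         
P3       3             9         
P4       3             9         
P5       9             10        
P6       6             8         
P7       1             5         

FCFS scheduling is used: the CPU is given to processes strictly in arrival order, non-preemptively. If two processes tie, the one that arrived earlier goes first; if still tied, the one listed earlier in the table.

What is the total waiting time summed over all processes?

123

Timeline: | P1 0-7 | P7 7-12 | P2 12-19 | P3 19-28 | P4 28-37 | P6 37-45 | P5 45-55 |
Completion: P1=7  P2=19  P3=28  P4=37  P5=55  P6=45  P7=12
Turnaround (C−A): P1=7  P2=16  P3=25  P4=34  P5=46  P6=39  P7=11
Waiting = turnaround − burst: P1=0, P2=9, P3=16, P4=25, P5=36, P6=31, P7=6
Total waiting = 0 + 9 + 16 + 25 + 36 + 31 + 6 = 123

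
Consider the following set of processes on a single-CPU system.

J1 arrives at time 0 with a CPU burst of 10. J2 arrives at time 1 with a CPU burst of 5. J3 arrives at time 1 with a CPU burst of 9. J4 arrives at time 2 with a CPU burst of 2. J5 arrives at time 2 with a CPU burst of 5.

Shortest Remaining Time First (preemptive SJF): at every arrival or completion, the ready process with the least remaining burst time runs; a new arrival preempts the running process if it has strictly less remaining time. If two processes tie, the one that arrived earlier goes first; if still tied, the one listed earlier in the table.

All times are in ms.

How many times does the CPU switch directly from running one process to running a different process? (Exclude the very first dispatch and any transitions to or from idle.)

6

Gantt: | J1 0-1 | J2 1-2 | J4 2-4 | J2 4-8 | J5 8-13 | J1 13-22 | J3 22-31 |
Completion: J1=22  J2=8  J3=31  J4=4  J5=13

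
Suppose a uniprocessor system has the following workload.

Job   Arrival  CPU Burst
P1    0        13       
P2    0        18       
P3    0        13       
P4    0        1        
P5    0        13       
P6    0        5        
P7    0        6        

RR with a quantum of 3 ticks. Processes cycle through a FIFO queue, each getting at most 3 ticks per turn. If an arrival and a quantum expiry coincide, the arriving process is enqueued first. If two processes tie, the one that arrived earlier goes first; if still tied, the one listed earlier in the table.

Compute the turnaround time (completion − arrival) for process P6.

Timeline: | P1 0-3 | P2 3-6 | P3 6-9 | P4 9-10 | P5 10-13 | P6 13-16 | P7 16-19 | P1 19-22 | P2 22-25 | P3 25-28 | P5 28-31 | P6 31-33 | P7 33-36 | P1 36-39 | P2 39-42 | P3 42-45 | P5 45-48 | P1 48-51 | P2 51-54 | P3 54-57 | P5 57-60 | P1 60-61 | P2 61-64 | P3 64-65 | P5 65-66 | P2 66-69 |
Completion: P1=61  P2=69  P3=65  P4=10  P5=66  P6=33  P7=36
Turnaround(P6) = completion − arrival = 33 − 0 = 33

33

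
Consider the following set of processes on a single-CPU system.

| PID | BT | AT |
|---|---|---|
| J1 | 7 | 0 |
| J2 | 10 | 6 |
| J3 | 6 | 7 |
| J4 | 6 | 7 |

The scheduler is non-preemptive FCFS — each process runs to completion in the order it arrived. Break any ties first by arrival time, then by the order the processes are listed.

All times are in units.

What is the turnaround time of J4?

22

Gantt: | J1 0-7 | J2 7-17 | J3 17-23 | J4 23-29 |
Completion: J1=7  J2=17  J3=23  J4=29
Turnaround(J4) = completion − arrival = 29 − 7 = 22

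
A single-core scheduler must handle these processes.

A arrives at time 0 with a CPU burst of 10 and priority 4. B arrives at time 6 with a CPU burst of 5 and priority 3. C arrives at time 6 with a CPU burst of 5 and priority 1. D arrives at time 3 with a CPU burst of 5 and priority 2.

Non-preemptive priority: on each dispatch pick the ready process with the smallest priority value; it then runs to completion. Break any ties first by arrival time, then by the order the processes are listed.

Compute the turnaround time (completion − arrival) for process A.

10

Timeline: | A 0-10 | C 10-15 | D 15-20 | B 20-25 |
Completion: A=10  B=25  C=15  D=20
Turnaround (C−A): A=10  B=19  C=9  D=17
Turnaround(A) = completion − arrival = 10 − 0 = 10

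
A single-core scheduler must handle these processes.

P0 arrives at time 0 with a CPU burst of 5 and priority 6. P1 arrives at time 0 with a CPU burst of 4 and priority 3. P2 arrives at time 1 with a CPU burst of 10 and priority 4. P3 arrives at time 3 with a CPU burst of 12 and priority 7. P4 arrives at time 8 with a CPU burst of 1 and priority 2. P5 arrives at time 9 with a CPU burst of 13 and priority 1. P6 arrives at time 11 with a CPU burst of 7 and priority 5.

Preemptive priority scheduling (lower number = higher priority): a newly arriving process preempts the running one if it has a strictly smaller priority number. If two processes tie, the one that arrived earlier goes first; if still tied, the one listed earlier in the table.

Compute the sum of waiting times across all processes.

106

Schedule: | P1 0-4 | P2 4-8 | P4 8-9 | P5 9-22 | P2 22-28 | P6 28-35 | P0 35-40 | P3 40-52 |
Completion: P0=40  P1=4  P2=28  P3=52  P4=9  P5=22  P6=35
Turnaround (C−A): P0=40  P1=4  P2=27  P3=49  P4=1  P5=13  P6=24
Waiting = turnaround − burst: P0=35, P1=0, P2=17, P3=37, P4=0, P5=0, P6=17
Total waiting = 35 + 0 + 17 + 37 + 0 + 0 + 17 = 106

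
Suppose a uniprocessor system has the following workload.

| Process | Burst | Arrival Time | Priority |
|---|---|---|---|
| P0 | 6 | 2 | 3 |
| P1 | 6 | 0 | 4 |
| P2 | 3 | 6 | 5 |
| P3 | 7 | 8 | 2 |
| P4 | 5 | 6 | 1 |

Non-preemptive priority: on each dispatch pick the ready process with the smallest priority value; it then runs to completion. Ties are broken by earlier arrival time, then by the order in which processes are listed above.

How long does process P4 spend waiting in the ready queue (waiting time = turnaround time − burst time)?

0

Timeline: | P1 0-6 | P4 6-11 | P3 11-18 | P0 18-24 | P2 24-27 |
Completion: P0=24  P1=6  P2=27  P3=18  P4=11
Waiting(P4) = turnaround − burst = 5 − 5 = 0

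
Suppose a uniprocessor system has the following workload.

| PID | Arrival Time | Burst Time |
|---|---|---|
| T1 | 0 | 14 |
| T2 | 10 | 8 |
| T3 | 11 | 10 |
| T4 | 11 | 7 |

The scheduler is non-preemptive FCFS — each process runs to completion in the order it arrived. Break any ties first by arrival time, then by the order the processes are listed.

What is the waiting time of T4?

21

Timeline: | T1 0-14 | T2 14-22 | T3 22-32 | T4 32-39 |
Completion: T1=14  T2=22  T3=32  T4=39
Turnaround (C−A): T1=14  T2=12  T3=21  T4=28
Waiting(T4) = turnaround − burst = 28 − 7 = 21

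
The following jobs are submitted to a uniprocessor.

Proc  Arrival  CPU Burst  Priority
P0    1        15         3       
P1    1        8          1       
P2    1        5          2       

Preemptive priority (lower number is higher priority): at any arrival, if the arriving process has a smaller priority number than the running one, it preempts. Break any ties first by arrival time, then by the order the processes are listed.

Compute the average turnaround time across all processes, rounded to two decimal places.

16.33

Gantt: | idle 0-1 | P1 1-9 | P2 9-14 | P0 14-29 |
Completion: P0=29  P1=9  P2=14
Turnaround (C−A): P0=28  P1=8  P2=13
Turnaround times: P0=28, P1=8, P2=13
Average turnaround = (28+8+13) / 3 = 49/3 = 16.33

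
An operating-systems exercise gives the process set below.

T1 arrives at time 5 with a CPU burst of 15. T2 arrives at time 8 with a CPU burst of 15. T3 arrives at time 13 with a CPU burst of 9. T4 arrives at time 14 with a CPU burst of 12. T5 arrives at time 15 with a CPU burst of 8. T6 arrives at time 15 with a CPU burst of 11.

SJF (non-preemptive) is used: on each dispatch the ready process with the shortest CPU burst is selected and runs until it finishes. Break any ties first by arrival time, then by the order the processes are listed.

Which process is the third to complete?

T3

Schedule: | idle 0-5 | T1 5-20 | T5 20-28 | T3 28-37 | T6 37-48 | T4 48-60 | T2 60-75 |
Completion: T1=20  T2=75  T3=37  T4=60  T5=28  T6=48
Turnaround (C−A): T1=15  T2=67  T3=24  T4=46  T5=13  T6=33
Finish order: T1 → T5 → T3 → T6 → T4 → T2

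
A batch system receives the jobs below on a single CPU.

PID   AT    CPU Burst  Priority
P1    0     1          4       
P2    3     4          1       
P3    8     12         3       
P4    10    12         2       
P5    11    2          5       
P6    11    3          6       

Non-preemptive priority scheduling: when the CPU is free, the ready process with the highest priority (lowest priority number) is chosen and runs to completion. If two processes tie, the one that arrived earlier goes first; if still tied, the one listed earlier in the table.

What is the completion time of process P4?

32

Timeline: | P1 0-1 | idle 1-3 | P2 3-7 | idle 7-8 | P3 8-20 | P4 20-32 | P5 32-34 | P6 34-37 |
Completion: P1=1  P2=7  P3=20  P4=32  P5=34  P6=37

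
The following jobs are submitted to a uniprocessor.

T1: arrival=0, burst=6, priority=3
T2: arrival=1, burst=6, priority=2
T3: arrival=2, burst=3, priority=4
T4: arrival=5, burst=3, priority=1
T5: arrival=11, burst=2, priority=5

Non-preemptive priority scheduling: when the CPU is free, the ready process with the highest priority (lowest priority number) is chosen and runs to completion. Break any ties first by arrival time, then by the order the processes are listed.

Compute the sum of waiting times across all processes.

29

Gantt: | T1 0-6 | T4 6-9 | T2 9-15 | T3 15-18 | T5 18-20 |
Completion: T1=6  T2=15  T3=18  T4=9  T5=20
Waiting = turnaround − burst: T1=0, T2=8, T3=13, T4=1, T5=7
Total waiting = 0 + 8 + 13 + 1 + 7 = 29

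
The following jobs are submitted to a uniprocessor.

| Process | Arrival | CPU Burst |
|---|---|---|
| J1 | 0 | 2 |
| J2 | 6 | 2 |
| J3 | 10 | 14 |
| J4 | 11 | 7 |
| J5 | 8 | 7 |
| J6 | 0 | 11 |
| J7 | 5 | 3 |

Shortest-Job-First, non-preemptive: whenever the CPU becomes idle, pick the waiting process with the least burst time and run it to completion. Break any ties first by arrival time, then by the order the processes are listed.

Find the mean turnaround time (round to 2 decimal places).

15.86

Gantt: | J1 0-2 | J6 2-13 | J2 13-15 | J7 15-18 | J5 18-25 | J4 25-32 | J3 32-46 |
Completion: J1=2  J2=15  J3=46  J4=32  J5=25  J6=13  J7=18
Turnaround (C−A): J1=2  J2=9  J3=36  J4=21  J5=17  J6=13  J7=13
Turnaround times: J1=2, J2=9, J3=36, J4=21, J5=17, J6=13, J7=13
Average turnaround = (2+9+36+21+17+13+13) / 7 = 111/7 = 15.86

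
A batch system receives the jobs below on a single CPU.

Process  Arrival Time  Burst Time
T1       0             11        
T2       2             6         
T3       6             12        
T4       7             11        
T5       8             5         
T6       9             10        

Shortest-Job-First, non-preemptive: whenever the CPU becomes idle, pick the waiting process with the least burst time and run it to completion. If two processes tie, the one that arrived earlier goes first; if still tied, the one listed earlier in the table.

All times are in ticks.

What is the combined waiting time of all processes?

92

Schedule: | T1 0-11 | T5 11-16 | T2 16-22 | T6 22-32 | T4 32-43 | T3 43-55 |
Completion: T1=11  T2=22  T3=55  T4=43  T5=16  T6=32
Waiting = turnaround − burst: T1=0, T2=14, T3=37, T4=25, T5=3, T6=13
Total waiting = 0 + 14 + 37 + 25 + 3 + 13 = 92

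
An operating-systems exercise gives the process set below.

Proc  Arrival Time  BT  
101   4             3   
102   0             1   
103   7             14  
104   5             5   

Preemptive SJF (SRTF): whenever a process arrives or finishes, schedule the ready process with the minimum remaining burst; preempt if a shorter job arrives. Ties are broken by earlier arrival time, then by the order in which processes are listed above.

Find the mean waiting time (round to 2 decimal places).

1.75

Schedule: | 102 0-1 | idle 1-4 | 101 4-7 | 104 7-12 | 103 12-26 |
Completion: 101=7  102=1  103=26  104=12
Waiting times: 101=0, 102=0, 103=5, 104=2
Average waiting = (0+0+5+2) / 4 = 7/4 = 1.75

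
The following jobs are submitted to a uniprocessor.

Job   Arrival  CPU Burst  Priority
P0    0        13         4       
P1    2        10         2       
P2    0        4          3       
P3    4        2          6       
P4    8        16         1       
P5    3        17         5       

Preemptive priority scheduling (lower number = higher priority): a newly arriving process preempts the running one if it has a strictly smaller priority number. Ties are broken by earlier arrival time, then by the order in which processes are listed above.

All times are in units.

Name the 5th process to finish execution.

P5

Timeline: | P2 0-2 | P1 2-8 | P4 8-24 | P1 24-28 | P2 28-30 | P0 30-43 | P5 43-60 | P3 60-62 |
Completion: P0=43  P1=28  P2=30  P3=62  P4=24  P5=60
Turnaround (C−A): P0=43  P1=26  P2=30  P3=58  P4=16  P5=57
Finish order: P4 → P1 → P2 → P0 → P5 → P3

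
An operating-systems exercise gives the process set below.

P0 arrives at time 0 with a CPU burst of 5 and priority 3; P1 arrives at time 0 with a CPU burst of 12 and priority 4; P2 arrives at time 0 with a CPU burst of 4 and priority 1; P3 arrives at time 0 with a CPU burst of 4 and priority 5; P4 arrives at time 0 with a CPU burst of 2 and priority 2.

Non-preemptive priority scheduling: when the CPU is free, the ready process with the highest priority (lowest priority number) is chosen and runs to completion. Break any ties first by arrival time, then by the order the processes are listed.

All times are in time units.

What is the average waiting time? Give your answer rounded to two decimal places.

Gantt: | P2 0-4 | P4 4-6 | P0 6-11 | P1 11-23 | P3 23-27 |
Completion: P0=11  P1=23  P2=4  P3=27  P4=6
Waiting times: P0=6, P1=11, P2=0, P3=23, P4=4
Average waiting = (6+11+0+23+4) / 5 = 44/5 = 8.80

8.80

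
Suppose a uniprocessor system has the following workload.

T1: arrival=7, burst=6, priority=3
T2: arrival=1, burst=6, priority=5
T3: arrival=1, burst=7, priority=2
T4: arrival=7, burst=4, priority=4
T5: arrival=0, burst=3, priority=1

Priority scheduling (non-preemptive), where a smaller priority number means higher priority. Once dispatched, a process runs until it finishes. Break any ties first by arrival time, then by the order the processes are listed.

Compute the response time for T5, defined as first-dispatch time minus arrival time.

Schedule: | T5 0-3 | T3 3-10 | T1 10-16 | T4 16-20 | T2 20-26 |
Completion: T1=16  T2=26  T3=10  T4=20  T5=3
Turnaround (C−A): T1=9  T2=25  T3=9  T4=13  T5=3
Response(T5) = first start − arrival = 0 − 0 = 0

0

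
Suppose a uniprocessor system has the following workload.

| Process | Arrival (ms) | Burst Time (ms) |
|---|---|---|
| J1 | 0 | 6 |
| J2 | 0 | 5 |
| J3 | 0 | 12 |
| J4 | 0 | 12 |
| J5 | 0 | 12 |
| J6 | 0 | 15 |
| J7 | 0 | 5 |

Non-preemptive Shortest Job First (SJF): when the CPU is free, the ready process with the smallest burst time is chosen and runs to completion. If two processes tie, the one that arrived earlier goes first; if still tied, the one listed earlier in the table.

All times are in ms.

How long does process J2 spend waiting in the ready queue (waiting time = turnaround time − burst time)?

Timeline: | J2 0-5 | J7 5-10 | J1 10-16 | J3 16-28 | J4 28-40 | J5 40-52 | J6 52-67 |
Completion: J1=16  J2=5  J3=28  J4=40  J5=52  J6=67  J7=10
Turnaround (C−A): J1=16  J2=5  J3=28  J4=40  J5=52  J6=67  J7=10
Waiting(J2) = turnaround − burst = 5 − 5 = 0

0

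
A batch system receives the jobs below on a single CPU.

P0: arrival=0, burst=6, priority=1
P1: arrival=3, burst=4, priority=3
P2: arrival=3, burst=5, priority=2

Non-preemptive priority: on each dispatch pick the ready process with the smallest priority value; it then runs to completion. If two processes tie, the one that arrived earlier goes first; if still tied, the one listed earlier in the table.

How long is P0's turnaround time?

Gantt: | P0 0-6 | P2 6-11 | P1 11-15 |
Completion: P0=6  P1=15  P2=11
Turnaround (C−A): P0=6  P1=12  P2=8
Turnaround(P0) = completion − arrival = 6 − 0 = 6

6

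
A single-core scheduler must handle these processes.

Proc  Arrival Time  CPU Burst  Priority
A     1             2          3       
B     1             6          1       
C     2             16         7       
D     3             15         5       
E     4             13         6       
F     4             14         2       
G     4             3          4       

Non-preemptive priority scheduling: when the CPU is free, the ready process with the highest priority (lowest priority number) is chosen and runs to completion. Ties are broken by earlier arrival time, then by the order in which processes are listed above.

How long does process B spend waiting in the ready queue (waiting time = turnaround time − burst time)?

0

Timeline: | idle 0-1 | B 1-7 | F 7-21 | A 21-23 | G 23-26 | D 26-41 | E 41-54 | C 54-70 |
Completion: A=23  B=7  C=70  D=41  E=54  F=21  G=26
Turnaround (C−A): A=22  B=6  C=68  D=38  E=50  F=17  G=22
Waiting(B) = turnaround − burst = 6 − 6 = 0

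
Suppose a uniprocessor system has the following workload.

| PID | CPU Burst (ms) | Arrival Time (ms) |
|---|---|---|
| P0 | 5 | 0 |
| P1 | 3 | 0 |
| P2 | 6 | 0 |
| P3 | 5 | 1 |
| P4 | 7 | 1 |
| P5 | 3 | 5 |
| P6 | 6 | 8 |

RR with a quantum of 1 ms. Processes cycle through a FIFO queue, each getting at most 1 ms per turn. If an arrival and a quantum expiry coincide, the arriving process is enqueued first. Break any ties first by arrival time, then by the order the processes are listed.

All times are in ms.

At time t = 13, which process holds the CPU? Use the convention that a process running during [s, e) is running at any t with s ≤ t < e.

P6

Timeline: | P0 0-1 | P1 1-2 | P2 2-3 | P3 3-4 | P4 4-5 | P0 5-6 | P1 6-7 | P2 7-8 | P3 8-9 | P5 9-10 | P4 10-11 | P0 11-12 | P1 12-13 | P6 13-14 | P2 14-15 | P3 15-16 | P5 16-17 | P4 17-18 | P0 18-19 | P6 19-20 | P2 20-21 | P3 21-22 | P5 22-23 | P4 23-24 | P0 24-25 | P6 25-26 | P2 26-27 | P3 27-28 | P4 28-29 | P6 29-30 | P2 30-31 | P4 31-32 | P6 32-33 | P4 33-34 | P6 34-35 |
Completion: P0=25  P1=13  P2=31  P3=28  P4=34  P5=23  P6=35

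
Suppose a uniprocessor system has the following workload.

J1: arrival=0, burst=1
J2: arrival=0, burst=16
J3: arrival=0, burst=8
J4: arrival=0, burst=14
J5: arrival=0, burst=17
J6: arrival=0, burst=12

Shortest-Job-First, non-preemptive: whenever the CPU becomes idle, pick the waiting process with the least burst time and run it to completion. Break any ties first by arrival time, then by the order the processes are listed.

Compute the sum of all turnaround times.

Schedule: | J1 0-1 | J3 1-9 | J6 9-21 | J4 21-35 | J2 35-51 | J5 51-68 |
Completion: J1=1  J2=51  J3=9  J4=35  J5=68  J6=21
Turnaround (C−A): J1=1  J2=51  J3=9  J4=35  J5=68  J6=21
Turnaround = completion − arrival: J1=1, J2=51, J3=9, J4=35, J5=68, J6=21
Total turnaround = 1 + 51 + 9 + 35 + 68 + 21 = 185

185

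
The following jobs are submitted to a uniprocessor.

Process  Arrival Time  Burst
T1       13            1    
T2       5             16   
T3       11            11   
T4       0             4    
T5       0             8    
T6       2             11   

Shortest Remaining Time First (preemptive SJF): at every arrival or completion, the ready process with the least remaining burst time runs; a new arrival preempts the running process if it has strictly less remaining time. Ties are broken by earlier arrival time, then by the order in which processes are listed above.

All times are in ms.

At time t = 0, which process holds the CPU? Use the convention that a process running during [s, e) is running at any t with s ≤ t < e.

Schedule: | T4 0-4 | T5 4-12 | T6 12-13 | T1 13-14 | T6 14-24 | T3 24-35 | T2 35-51 |
Completion: T1=14  T2=51  T3=35  T4=4  T5=12  T6=24
Turnaround (C−A): T1=1  T2=46  T3=24  T4=4  T5=12  T6=22

T4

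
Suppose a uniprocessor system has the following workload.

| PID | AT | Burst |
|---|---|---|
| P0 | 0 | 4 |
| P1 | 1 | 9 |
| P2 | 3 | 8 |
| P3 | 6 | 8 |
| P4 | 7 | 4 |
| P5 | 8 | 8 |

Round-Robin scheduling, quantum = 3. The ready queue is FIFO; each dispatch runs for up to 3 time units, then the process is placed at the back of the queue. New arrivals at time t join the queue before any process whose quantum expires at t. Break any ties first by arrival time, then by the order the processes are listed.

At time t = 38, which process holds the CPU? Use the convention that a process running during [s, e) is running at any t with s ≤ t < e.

P3

Timeline: | P0 0-3 | P1 3-6 | P2 6-9 | P0 9-10 | P3 10-13 | P1 13-16 | P4 16-19 | P5 19-22 | P2 22-25 | P3 25-28 | P1 28-31 | P4 31-32 | P5 32-35 | P2 35-37 | P3 37-39 | P5 39-41 |
Completion: P0=10  P1=31  P2=37  P3=39  P4=32  P5=41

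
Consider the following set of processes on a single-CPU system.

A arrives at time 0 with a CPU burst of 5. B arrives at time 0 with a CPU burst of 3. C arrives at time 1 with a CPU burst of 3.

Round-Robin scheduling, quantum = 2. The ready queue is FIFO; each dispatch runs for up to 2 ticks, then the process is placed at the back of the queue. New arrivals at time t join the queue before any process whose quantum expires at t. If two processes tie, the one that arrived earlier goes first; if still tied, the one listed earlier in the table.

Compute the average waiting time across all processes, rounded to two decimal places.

Gantt: | A 0-2 | B 2-4 | C 4-6 | A 6-8 | B 8-9 | C 9-10 | A 10-11 |
Completion: A=11  B=9  C=10
Turnaround (C−A): A=11  B=9  C=9
Waiting times: A=6, B=6, C=6
Average waiting = (6+6+6) / 3 = 18/3 = 6.00

6.00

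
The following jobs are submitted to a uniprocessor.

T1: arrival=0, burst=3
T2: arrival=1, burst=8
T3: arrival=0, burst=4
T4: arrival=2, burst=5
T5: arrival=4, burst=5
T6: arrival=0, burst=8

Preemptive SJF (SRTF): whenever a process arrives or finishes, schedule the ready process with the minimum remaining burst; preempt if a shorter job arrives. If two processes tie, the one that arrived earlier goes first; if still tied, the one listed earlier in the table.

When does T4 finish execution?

Gantt: | T1 0-3 | T3 3-7 | T4 7-12 | T5 12-17 | T6 17-25 | T2 25-33 |
Completion: T1=3  T2=33  T3=7  T4=12  T5=17  T6=25

12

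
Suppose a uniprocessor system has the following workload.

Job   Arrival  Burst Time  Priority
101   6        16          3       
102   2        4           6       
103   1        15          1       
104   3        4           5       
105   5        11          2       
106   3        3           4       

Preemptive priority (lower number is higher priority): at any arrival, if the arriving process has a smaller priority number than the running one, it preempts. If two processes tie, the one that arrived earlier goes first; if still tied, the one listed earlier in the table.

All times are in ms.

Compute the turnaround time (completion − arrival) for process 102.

52

Schedule: | idle 0-1 | 103 1-16 | 105 16-27 | 101 27-43 | 106 43-46 | 104 46-50 | 102 50-54 |
Completion: 101=43  102=54  103=16  104=50  105=27  106=46
Turnaround(102) = completion − arrival = 54 − 2 = 52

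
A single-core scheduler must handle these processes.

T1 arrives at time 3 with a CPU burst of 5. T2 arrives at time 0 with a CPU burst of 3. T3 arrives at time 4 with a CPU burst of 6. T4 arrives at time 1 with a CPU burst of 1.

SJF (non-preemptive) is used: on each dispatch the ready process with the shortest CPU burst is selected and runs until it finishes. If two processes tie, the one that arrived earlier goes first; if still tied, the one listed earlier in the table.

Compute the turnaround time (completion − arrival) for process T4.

Schedule: | T2 0-3 | T4 3-4 | T1 4-9 | T3 9-15 |
Completion: T1=9  T2=3  T3=15  T4=4
Turnaround(T4) = completion − arrival = 4 − 1 = 3

3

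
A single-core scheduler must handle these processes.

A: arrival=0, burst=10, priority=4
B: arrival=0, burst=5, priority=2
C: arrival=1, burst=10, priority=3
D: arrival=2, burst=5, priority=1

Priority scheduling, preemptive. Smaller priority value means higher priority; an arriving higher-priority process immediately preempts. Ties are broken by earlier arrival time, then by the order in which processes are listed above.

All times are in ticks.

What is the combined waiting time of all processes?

Schedule: | B 0-2 | D 2-7 | B 7-10 | C 10-20 | A 20-30 |
Completion: A=30  B=10  C=20  D=7
Turnaround (C−A): A=30  B=10  C=19  D=5
Waiting = turnaround − burst: A=20, B=5, C=9, D=0
Total waiting = 20 + 5 + 9 + 0 = 34

34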